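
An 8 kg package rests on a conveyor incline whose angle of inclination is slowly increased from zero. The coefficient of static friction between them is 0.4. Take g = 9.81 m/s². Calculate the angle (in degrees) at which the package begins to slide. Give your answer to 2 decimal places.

At the threshold of sliding, static friction is at its maximum μ_s N and exactly balances the weight component along the incline: mg sin θ = μ_s mg cos θ.
Hence tan θ = μ_s = 0.4, so θ = arctan(0.4) = 21.8014°.

21.80°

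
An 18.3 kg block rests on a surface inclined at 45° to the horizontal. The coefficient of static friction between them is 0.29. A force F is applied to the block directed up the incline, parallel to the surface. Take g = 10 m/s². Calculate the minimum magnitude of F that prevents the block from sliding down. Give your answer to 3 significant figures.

The normal force is N = mg cos 45° = 129.401 N. With F at its minimum the block is on the verge of sliding down, so static friction is at its maximum μ_s N = 0.29 × 129.401 = 37.526 N and acts up the slope.
Equilibrium along the incline: F + μ_s N = mg sin 45°, so F = 129.401 − 37.526 = 91.875 N.

91.9 N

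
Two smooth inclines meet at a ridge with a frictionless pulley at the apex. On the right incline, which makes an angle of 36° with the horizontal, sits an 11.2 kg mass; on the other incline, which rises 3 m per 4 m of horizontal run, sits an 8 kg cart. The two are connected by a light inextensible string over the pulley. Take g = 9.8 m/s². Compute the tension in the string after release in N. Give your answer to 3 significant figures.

54.3 N

Resolve each weight along its own incline: the 11.2 kg mass has component 11.2 × 9.8 × sin 36° = 64.515 N down its slope, and the 8 kg mass has 8 × 9.8 × sin 36.87° = 47.040 N down its slope.
The 11.2 kg side's 64.515 N exceeds the other side's 47.040 N, so that mass slides down and the 8 kg mass slides up. Taking that direction as positive, Newton's second law for the whole system gives 64.515 − 47.040 = (11.2 + 8) a, so a = 17.475 / 19.2 = 0.9102 m/s².
For the 8 kg mass (up-slope positive): T − 47.040 = 8 × 0.9102, so T = 54.322 N.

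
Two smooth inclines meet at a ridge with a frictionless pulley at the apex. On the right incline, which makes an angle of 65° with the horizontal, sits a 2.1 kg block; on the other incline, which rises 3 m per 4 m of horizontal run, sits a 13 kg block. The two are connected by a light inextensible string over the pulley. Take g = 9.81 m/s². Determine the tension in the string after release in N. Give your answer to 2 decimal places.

26.72 N

Resolve each weight along its own incline: the 2.1 kg mass has component 2.1 × 9.81 × sin 65° = 18.671 N down its slope, and the 13 kg mass has 13 × 9.81 × sin 36.87° = 76.518 N down its slope.
The 13 kg side's 76.518 N exceeds the other side's 18.671 N, so that mass slides down and the 2.1 kg mass slides up. Taking that direction as positive, Newton's second law for the whole system gives 76.518 − 18.671 = (2.1 + 13) a, so a = 57.847 / 15.1 = 3.8309 m/s².
For the 2.1 kg mass (up-slope positive): T − 18.671 = 2.1 × 3.8309, so T = 26.716 N.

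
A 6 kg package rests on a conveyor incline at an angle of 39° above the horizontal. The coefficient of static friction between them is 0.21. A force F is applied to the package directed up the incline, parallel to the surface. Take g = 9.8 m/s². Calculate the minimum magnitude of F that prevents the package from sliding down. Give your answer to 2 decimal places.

27.41 N

The normal force is N = mg cos 39° = 45.696 N. With F at its minimum the package is on the verge of sliding down, so static friction is at its maximum μ_s N = 0.21 × 45.696 = 9.596 N and acts up the slope.
Equilibrium along the incline: F + μ_s N = mg sin 39°, so F = 37.004 − 9.596 = 27.408 N.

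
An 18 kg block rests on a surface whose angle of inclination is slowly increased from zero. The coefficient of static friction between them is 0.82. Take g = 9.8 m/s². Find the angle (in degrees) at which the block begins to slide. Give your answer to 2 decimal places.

At the threshold of sliding, static friction is at its maximum μ_s N and exactly balances the weight component along the incline: mg sin θ = μ_s mg cos θ.
Hence tan θ = μ_s = 0.82, so θ = arctan(0.82) = 39.3518°.

39.35°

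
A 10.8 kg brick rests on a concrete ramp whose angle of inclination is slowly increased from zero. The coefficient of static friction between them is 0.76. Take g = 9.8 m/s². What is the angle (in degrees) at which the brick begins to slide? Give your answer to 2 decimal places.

At the threshold of sliding, static friction is at its maximum μ_s N and exactly balances the weight component along the incline: mg sin θ = μ_s mg cos θ.
Hence tan θ = μ_s = 0.76, so θ = arctan(0.76) = 37.2348°.

37.23°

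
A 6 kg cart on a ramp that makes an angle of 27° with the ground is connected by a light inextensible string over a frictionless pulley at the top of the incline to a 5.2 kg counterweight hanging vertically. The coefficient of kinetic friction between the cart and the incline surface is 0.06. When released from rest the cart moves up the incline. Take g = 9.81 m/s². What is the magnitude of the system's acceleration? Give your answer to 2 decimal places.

1.89 m/s²

For the cart on the incline: the weight component along the slope is m₁g sin 27° = 6 × 9.81 × 0.4540 = 26.722 N and the normal force is N = m₁g cos 27° = 52.445 N.
Kinetic friction opposes the cart's motion up the incline: f = μN = 0.06 × 52.445 = 3.147 N acting down the slope.
Newton's second law for the cart (up-slope positive): T − 26.722 − 3.147 = 6 a. For the hanging counterweight (downward positive): 5.2 × 9.81 − T = 5.2 a.
Adding the two equations eliminates T: 21.143 = 11.2 a, so a = 1.8878 m/s².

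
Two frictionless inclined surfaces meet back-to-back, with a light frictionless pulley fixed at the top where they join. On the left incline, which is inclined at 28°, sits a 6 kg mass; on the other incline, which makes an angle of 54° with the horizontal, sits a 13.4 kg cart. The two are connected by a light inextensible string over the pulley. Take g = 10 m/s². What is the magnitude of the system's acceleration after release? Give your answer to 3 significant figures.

Resolve each weight along its own incline: the 6 kg mass has component 6 × 10 × sin 28° = 28.168 N down its slope, and the 13.4 kg mass has 13.4 × 10 × sin 54° = 108.408 N down its slope.
The 13.4 kg side's 108.408 N exceeds the other side's 28.168 N, so that mass slides down and the 6 kg mass slides up. Taking that direction as positive, Newton's second law for the whole system gives 108.408 − 28.168 = (6 + 13.4) a, so a = 80.240 / 19.4 = 4.1361 m/s².

4.14 m/s²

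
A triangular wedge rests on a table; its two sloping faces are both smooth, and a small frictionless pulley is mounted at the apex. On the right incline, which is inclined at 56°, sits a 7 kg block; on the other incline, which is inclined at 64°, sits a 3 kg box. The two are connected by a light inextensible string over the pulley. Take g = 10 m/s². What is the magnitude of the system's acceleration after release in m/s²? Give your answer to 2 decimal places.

Resolve each weight along its own incline: the 7 kg mass has component 7 × 10 × sin 56° = 58.033 N down its slope, and the 3 kg mass has 3 × 10 × sin 64° = 26.964 N down its slope.
The 7 kg side's 58.033 N exceeds the other side's 26.964 N, so that mass slides down and the 3 kg mass slides up. Taking that direction as positive, Newton's second law for the whole system gives 58.033 − 26.964 = (7 + 3) a, so a = 31.069 / 10 = 3.1069 m/s².

3.11 m/s²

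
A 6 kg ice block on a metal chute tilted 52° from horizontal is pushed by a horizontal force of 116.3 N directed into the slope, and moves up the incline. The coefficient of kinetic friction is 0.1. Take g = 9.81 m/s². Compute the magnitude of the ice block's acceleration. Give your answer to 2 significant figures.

The horizontal push has components F cos 52° = 116.3 × 0.6157 = 71.606 N up the incline and F sin 52° = 116.3 × 0.7880 = 91.644 N pressing into the surface.
The normal force is therefore N = mg cos 52° + F sin 52° = 36.240 + 91.644 = 127.884 N, and kinetic friction down the slope is μN = 0.1 × 127.884 = 12.788 N.
Along the incline: F cos 52° − mg sin 52° − μN = ma, so 71.606 − 46.382 − 12.788 = 6 a, giving a = 2.0727 m/s².

2.1 m/s²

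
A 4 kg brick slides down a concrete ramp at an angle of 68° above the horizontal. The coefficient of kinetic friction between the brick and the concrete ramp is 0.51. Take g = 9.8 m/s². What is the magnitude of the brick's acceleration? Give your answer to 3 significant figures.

Resolving the weight along the incline: the component pulling the brick down the slope is mg sin 68° = 4 × 9.8 × 0.9272 = 36.346 N, and the normal force is N = mg cos 68° = 4 × 9.8 × 0.3746 = 14.684 N.
Kinetic friction acts up the slope with magnitude f = μN = 0.51 × 14.684 = 7.489 N.
Net force along the incline is 36.346 − 7.489 = 28.857 N, so a = 28.857 / 4 = 7.2142 m/s².

7.21 m/s²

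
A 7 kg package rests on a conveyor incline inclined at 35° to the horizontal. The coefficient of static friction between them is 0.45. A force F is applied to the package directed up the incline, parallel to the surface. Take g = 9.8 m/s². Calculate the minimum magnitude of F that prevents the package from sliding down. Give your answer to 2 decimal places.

14.06 N

The normal force is N = mg cos 35° = 56.194 N. With F at its minimum the package is on the verge of sliding down, so static friction is at its maximum μ_s N = 0.45 × 56.194 = 25.287 N and acts up the slope.
Equilibrium along the incline: F + μ_s N = mg sin 35°, so F = 39.347 − 25.287 = 14.060 N.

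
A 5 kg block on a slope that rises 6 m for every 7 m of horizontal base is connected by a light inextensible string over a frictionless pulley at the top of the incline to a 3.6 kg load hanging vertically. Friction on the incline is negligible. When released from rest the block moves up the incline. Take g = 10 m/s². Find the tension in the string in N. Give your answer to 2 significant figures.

35 N

For the block on the incline: the weight component along the slope is m₁g sin 40.60° = 5 × 10 × 0.6508 = 32.540 N and the normal force is N = m₁g cos 40.60° = 37.963 N.
Newton's second law for the block (up-slope positive): T − 32.540 = 5 a. For the hanging load (downward positive): 3.6 × 10 − T = 3.6 a.
Adding the two equations eliminates T: 3.460 = 8.6 a, so a = 0.4023 m/s².
Then from the hanging load's equation, T = 3.6 × (10 − 0.4023) = 34.552 N.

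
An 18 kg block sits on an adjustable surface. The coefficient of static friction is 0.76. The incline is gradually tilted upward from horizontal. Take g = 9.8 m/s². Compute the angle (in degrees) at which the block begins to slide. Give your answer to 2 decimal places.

At the threshold of sliding, static friction is at its maximum μ_s N and exactly balances the weight component along the incline: mg sin θ = μ_s mg cos θ.
Hence tan θ = μ_s = 0.76, so θ = arctan(0.76) = 37.2348°.

37.23°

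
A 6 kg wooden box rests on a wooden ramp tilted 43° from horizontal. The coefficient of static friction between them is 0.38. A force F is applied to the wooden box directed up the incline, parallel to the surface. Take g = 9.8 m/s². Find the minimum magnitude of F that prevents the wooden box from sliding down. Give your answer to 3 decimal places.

The normal force is N = mg cos 43° = 43.004 N. With F at its minimum the wooden box is on the verge of sliding down, so static friction is at its maximum μ_s N = 0.38 × 43.004 = 16.342 N and acts up the slope.
Equilibrium along the incline: F + μ_s N = mg sin 43°, so F = 40.102 − 16.342 = 23.760 N.

23.760 N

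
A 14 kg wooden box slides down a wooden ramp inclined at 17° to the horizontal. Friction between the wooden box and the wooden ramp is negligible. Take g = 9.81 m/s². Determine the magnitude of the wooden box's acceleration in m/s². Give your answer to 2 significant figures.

Resolving the weight along the incline: the component pulling the wooden box down the slope is mg sin 17° = 14 × 9.81 × 0.2924 = 40.158 N, and the normal force is N = mg cos 17° = 14 × 9.81 × 0.9563 = 131.338 N.
With no friction the net force along the incline is 40.158 N, so a = g sin 17° = 40.158 / 14 = 2.8684 m/s².

2.9 m/s²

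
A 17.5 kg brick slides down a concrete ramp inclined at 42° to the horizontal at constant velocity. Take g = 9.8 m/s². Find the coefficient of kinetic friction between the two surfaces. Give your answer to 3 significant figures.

0.900

At constant velocity the net force along the incline is zero: mg sin 42° = μ mg cos 42°.
So μ = tan 42° = 0.6691 / 0.7431 = 0.9004.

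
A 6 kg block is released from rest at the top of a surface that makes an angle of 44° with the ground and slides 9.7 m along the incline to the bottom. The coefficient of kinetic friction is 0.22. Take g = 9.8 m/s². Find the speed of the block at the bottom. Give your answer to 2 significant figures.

The weight component along the incline is mg sin 44° = 40.846 N and the normal force is N = mg cos 44° = 42.297 N.
Friction up the slope is f = μN = 0.22 × 42.297 = 9.305 N, so the net downslope force is 40.846 − 9.305 = 31.541 N and a = 31.541 / 6 = 5.2568 m/s².
Starting from rest over a distance of 9.7 m, v² = 2aL = 2 × 5.2568 × 9.7 = 101.9819, so v = 10.0986 m/s.

10 m/s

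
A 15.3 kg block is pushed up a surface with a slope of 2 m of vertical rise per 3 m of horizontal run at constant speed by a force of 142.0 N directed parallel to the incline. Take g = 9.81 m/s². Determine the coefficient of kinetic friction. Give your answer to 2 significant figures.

0.47

At constant speed ΣF = 0 along the incline. The applied 142.0 N acts up the slope; the weight component mg sin 33.69° = 83.257 N and kinetic friction μN both act down the slope.
So 142.0 = 83.257 + μ × 124.885, giving μ = (142.0 − 83.257) / 124.885 = 0.4704.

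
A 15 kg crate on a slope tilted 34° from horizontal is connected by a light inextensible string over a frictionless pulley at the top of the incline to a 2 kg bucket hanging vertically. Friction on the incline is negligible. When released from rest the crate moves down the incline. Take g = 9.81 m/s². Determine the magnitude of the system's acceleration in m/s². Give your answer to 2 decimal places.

3.69 m/s²

For the crate on the incline: the weight component along the slope is m₁g sin 34° = 15 × 9.81 × 0.5592 = 82.286 N and the normal force is N = m₁g cos 34° = 121.993 N.
Newton's second law for the crate (down-slope positive): 82.286 − T = 15 a. For the hanging bucket (upward positive): T − 2 × 9.81 = 2 a.
Adding the two equations eliminates T: 62.666 = 17 a, so a = 3.6862 m/s².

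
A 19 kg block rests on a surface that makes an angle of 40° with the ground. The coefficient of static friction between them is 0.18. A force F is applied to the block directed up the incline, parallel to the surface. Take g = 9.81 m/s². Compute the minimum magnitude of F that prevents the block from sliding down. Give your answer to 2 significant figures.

94 N

The normal force is N = mg cos 40° = 142.783 N. With F at its minimum the block is on the verge of sliding down, so static friction is at its maximum μ_s N = 0.18 × 142.783 = 25.701 N and acts up the slope.
Equilibrium along the incline: F + μ_s N = mg sin 40°, so F = 119.809 − 25.701 = 94.108 N.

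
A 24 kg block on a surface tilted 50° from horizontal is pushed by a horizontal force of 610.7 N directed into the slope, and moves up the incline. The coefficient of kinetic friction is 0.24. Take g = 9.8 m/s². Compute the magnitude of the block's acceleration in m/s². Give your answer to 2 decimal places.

The horizontal push has components F cos 50° = 610.7 × 0.6428 = 392.558 N up the incline and F sin 50° = 610.7 × 0.7660 = 467.796 N pressing into the surface.
The normal force is therefore N = mg cos 50° + F sin 50° = 151.187 + 467.796 = 618.983 N, and kinetic friction down the slope is μN = 0.24 × 618.983 = 148.556 N.
Along the incline: F cos 50° − mg sin 50° − μN = ma, so 392.558 − 180.163 − 148.556 = 24 a, giving a = 2.6600 m/s².

2.66 m/s²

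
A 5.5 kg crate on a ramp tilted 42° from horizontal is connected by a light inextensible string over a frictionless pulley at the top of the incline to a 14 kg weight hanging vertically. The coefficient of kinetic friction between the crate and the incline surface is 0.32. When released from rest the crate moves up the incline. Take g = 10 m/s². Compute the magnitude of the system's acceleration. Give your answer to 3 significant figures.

For the crate on the incline: the weight component along the slope is m₁g sin 42° = 5.5 × 10 × 0.6691 = 36.800 N and the normal force is N = m₁g cos 42° = 40.873 N.
Kinetic friction opposes the crate's motion up the incline: f = μN = 0.32 × 40.873 = 13.079 N acting down the slope.
Newton's second law for the crate (up-slope positive): T − 36.800 − 13.079 = 5.5 a. For the hanging weight (downward positive): 14 × 10 − T = 14 a.
Adding the two equations eliminates T: 90.121 = 19.5 a, so a = 4.6216 m/s².

4.62 m/s²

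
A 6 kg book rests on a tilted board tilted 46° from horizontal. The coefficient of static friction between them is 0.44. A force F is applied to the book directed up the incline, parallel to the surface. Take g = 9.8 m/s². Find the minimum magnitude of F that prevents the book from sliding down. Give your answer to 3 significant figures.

The normal force is N = mg cos 46° = 40.846 N. With F at its minimum the book is on the verge of sliding down, so static friction is at its maximum μ_s N = 0.44 × 40.846 = 17.972 N and acts up the slope.
Equilibrium along the incline: F + μ_s N = mg sin 46°, so F = 42.297 − 17.972 = 24.325 N.

24.3 N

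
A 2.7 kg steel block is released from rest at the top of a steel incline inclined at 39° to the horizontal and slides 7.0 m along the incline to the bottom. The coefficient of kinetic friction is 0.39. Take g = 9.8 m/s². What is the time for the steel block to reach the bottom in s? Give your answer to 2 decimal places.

The weight component along the incline is mg sin 39° = 16.652 N and the normal force is N = mg cos 39° = 20.563 N.
Friction up the slope is f = μN = 0.39 × 20.563 = 8.020 N, so the net downslope force is 16.652 − 8.020 = 8.632 N and a = 8.632 / 2.7 = 3.1970 m/s².
Starting from rest, L = ½at², so t = √(2L/a) = √(2 × 7.0 / 3.1970) = 2.0926 s.

2.09 s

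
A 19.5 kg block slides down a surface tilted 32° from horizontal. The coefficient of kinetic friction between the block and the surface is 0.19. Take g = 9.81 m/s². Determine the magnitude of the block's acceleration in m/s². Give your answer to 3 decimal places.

3.618 m/s²

Resolving the weight along the incline: the component pulling the block down the slope is mg sin 32° = 19.5 × 9.81 × 0.5299 = 101.367 N, and the normal force is N = mg cos 32° = 19.5 × 9.81 × 0.8480 = 162.218 N.
Kinetic friction acts up the slope with magnitude f = μN = 0.19 × 162.218 = 30.821 N.
Net force along the incline is 101.367 − 30.821 = 70.546 N, so a = 70.546 / 19.5 = 3.6177 m/s².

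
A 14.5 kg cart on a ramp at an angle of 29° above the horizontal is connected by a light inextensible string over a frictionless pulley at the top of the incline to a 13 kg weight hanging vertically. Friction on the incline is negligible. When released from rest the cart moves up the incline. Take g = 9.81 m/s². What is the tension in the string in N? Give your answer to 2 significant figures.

100 N

For the cart on the incline: the weight component along the slope is m₁g sin 29° = 14.5 × 9.81 × 0.4848 = 68.960 N and the normal force is N = m₁g cos 29° = 124.410 N.
Newton's second law for the cart (up-slope positive): T − 68.960 = 14.5 a. For the hanging weight (downward positive): 13 × 9.81 − T = 13 a.
Adding the two equations eliminates T: 58.570 = 27.5 a, so a = 2.1298 m/s².
Then from the hanging weight's equation, T = 13 × (9.81 − 2.1298) = 99.843 N.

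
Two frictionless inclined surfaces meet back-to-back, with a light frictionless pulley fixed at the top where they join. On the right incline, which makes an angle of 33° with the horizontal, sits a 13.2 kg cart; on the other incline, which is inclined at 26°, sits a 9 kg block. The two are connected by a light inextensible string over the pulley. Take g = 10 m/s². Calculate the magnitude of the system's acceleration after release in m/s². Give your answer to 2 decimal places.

Resolve each weight along its own incline: the 13.2 kg mass has component 13.2 × 10 × sin 33° = 71.892 N down its slope, and the 9 kg mass has 9 × 10 × sin 26° = 39.453 N down its slope.
The 13.2 kg side's 71.892 N exceeds the other side's 39.453 N, so that mass slides down and the 9 kg mass slides up. Taking that direction as positive, Newton's second law for the whole system gives 71.892 − 39.453 = (13.2 + 9) a, so a = 32.439 / 22.2 = 1.4612 m/s².

1.46 m/s²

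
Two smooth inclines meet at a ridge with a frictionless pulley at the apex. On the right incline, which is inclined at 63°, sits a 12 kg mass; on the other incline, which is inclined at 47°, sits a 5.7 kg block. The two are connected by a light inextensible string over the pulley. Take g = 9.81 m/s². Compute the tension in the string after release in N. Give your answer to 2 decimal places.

61.50 N

Resolve each weight along its own incline: the 12 kg mass has component 12 × 9.81 × sin 63° = 104.889 N down its slope, and the 5.7 kg mass has 5.7 × 9.81 × sin 47° = 40.895 N down its slope.
The 12 kg side's 104.889 N exceeds the other side's 40.895 N, so that mass slides down and the 5.7 kg mass slides up. Taking that direction as positive, Newton's second law for the whole system gives 104.889 − 40.895 = (12 + 5.7) a, so a = 63.994 / 17.7 = 3.6155 m/s².
For the 5.7 kg mass (up-slope positive): T − 40.895 = 5.7 × 3.6155, so T = 61.503 N.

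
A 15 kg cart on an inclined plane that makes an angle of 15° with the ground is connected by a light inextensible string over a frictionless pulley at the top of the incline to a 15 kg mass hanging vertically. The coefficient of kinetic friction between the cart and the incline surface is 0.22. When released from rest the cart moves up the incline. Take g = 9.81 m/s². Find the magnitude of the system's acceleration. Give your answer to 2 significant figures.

2.6 m/s²

For the cart on the incline: the weight component along the slope is m₁g sin 15° = 15 × 9.81 × 0.2588 = 38.082 N and the normal force is N = m₁g cos 15° = 142.136 N.
Kinetic friction opposes the cart's motion up the incline: f = μN = 0.22 × 142.136 = 31.270 N acting down the slope.
Newton's second law for the cart (up-slope positive): T − 38.082 − 31.270 = 15 a. For the hanging mass (downward positive): 15 × 9.81 − T = 15 a.
Adding the two equations eliminates T: 77.798 = 30 a, so a = 2.5933 m/s².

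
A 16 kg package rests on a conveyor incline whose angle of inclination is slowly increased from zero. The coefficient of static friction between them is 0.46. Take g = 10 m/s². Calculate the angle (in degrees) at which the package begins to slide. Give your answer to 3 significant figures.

At the threshold of sliding, static friction is at its maximum μ_s N and exactly balances the weight component along the incline: mg sin θ = μ_s mg cos θ.
Hence tan θ = μ_s = 0.46, so θ = arctan(0.46) = 24.7024°.

24.7°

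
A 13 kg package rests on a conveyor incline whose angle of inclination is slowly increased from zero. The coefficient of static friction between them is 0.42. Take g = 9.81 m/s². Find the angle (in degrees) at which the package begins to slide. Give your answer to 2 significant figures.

At the threshold of sliding, static friction is at its maximum μ_s N and exactly balances the weight component along the incline: mg sin θ = μ_s mg cos θ.
Hence tan θ = μ_s = 0.42, so θ = arctan(0.42) = 22.7824°.

23°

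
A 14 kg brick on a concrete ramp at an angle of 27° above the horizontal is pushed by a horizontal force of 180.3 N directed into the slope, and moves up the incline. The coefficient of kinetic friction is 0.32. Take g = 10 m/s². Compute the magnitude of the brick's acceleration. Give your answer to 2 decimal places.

2.21 m/s²

The horizontal push has components F cos 27° = 180.3 × 0.8910 = 160.647 N up the incline and F sin 27° = 180.3 × 0.4540 = 81.856 N pressing into the surface.
The normal force is therefore N = mg cos 27° + F sin 27° = 124.740 + 81.856 = 206.596 N, and kinetic friction down the slope is μN = 0.32 × 206.596 = 66.111 N.
Along the incline: F cos 27° − mg sin 27° − μN = ma, so 160.647 − 63.560 − 66.111 = 14 a, giving a = 2.2126 m/s².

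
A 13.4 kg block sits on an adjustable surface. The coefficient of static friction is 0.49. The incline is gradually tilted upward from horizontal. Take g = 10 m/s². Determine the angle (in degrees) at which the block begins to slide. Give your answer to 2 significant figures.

26°

At the threshold of sliding, static friction is at its maximum μ_s N and exactly balances the weight component along the incline: mg sin θ = μ_s mg cos θ.
Hence tan θ = μ_s = 0.49, so θ = arctan(0.49) = 26.1049°.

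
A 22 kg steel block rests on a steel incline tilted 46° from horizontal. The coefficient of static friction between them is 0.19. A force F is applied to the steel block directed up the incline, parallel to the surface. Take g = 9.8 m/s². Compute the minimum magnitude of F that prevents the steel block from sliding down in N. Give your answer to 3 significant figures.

127 N

The normal force is N = mg cos 46° = 149.768 N. With F at its minimum the steel block is on the verge of sliding down, so static friction is at its maximum μ_s N = 0.19 × 149.768 = 28.456 N and acts up the slope.
Equilibrium along the incline: F + μ_s N = mg sin 46°, so F = 155.090 − 28.456 = 126.634 N.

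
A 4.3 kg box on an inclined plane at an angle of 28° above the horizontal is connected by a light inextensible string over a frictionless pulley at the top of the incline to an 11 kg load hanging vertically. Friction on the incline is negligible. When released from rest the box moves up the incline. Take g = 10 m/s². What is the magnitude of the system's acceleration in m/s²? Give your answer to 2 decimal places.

5.87 m/s²

For the box on the incline: the weight component along the slope is m₁g sin 28° = 4.3 × 10 × 0.4695 = 20.188 N and the normal force is N = m₁g cos 28° = 37.967 N.
Newton's second law for the box (up-slope positive): T − 20.188 = 4.3 a. For the hanging load (downward positive): 11 × 10 − T = 11 a.
Adding the two equations eliminates T: 89.812 = 15.3 a, so a = 5.8701 m/s².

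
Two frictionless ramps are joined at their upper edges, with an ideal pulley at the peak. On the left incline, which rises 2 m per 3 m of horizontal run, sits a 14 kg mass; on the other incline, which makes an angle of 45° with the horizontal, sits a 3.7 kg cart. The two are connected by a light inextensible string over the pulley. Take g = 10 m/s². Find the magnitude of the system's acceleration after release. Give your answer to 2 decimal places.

2.91 m/s²

Resolve each weight along its own incline: the 14 kg mass has component 14 × 10 × sin 33.69° = 77.658 N down its slope, and the 3.7 kg mass has 3.7 × 10 × sin 45° = 26.163 N down its slope.
The 14 kg side's 77.658 N exceeds the other side's 26.163 N, so that mass slides down and the 3.7 kg mass slides up. Taking that direction as positive, Newton's second law for the whole system gives 77.658 − 26.163 = (14 + 3.7) a, so a = 51.495 / 17.7 = 2.9093 m/s².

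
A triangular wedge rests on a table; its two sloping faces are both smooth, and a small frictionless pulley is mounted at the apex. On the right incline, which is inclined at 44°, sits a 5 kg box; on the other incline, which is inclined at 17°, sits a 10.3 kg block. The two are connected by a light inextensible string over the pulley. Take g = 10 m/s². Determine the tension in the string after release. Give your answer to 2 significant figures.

Resolve each weight along its own incline: the 5 kg mass has component 5 × 10 × sin 44° = 34.733 N down its slope, and the 10.3 kg mass has 10.3 × 10 × sin 17° = 30.114 N down its slope.
The 5 kg side's 34.733 N exceeds the other side's 30.114 N, so that mass slides down and the 10.3 kg mass slides up. Taking that direction as positive, Newton's second law for the whole system gives 34.733 − 30.114 = (5 + 10.3) a, so a = 4.619 / 15.3 = 0.3019 m/s².
For the 10.3 kg mass (up-slope positive): T − 30.114 = 10.3 × 0.3019, so T = 33.224 N.

33 N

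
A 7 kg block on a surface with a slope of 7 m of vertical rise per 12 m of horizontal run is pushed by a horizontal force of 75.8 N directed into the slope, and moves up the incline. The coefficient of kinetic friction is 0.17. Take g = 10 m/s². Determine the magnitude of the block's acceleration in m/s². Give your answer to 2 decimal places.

1.92 m/s²

The horizontal push has components F cos 30.26° = 75.8 × 0.8638 = 65.476 N up the incline and F sin 30.26° = 75.8 × 0.5039 = 38.196 N pressing into the surface.
The normal force is therefore N = mg cos 30.26° + F sin 30.26° = 60.466 + 38.196 = 98.662 N, and kinetic friction down the slope is μN = 0.17 × 98.662 = 16.773 N.
Along the incline: F cos 30.26° − mg sin 30.26° − μN = ma, so 65.476 − 35.273 − 16.773 = 7 a, giving a = 1.9186 m/s².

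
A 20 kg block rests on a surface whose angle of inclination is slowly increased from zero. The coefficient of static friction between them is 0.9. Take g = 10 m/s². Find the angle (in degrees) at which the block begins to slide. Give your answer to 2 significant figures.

At the threshold of sliding, static friction is at its maximum μ_s N and exactly balances the weight component along the incline: mg sin θ = μ_s mg cos θ.
Hence tan θ = μ_s = 0.9, so θ = arctan(0.9) = 41.9872°.

42°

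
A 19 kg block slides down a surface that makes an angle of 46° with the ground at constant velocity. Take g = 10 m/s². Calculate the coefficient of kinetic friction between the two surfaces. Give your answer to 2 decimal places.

At constant velocity the net force along the incline is zero: mg sin 46° = μ mg cos 46°.
So μ = tan 46° = 0.7193 / 0.6947 = 1.0354.

1.04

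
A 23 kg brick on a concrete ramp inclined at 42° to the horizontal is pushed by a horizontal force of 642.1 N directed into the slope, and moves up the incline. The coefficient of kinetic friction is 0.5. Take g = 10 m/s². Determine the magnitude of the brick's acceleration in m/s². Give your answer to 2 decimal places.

The horizontal push has components F cos 42° = 642.1 × 0.7431 = 477.145 N up the incline and F sin 42° = 642.1 × 0.6691 = 429.629 N pressing into the surface.
The normal force is therefore N = mg cos 42° + F sin 42° = 170.913 + 429.629 = 600.542 N, and kinetic friction down the slope is μN = 0.5 × 600.542 = 300.271 N.
Along the incline: F cos 42° − mg sin 42° − μN = ma, so 477.145 − 153.893 − 300.271 = 23 a, giving a = 0.9992 m/s².

1.00 m/s²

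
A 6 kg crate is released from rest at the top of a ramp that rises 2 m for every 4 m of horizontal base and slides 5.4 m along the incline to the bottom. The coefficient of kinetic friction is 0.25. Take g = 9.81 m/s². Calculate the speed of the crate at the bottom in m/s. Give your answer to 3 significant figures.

The weight component along the incline is mg sin 26.57° = 26.323 N and the normal force is N = mg cos 26.57° = 52.646 N.
Friction up the slope is f = μN = 0.25 × 52.646 = 13.162 N, so the net downslope force is 26.323 − 13.162 = 13.161 N and a = 13.161 / 6 = 2.1935 m/s².
Starting from rest over a distance of 5.4 m, v² = 2aL = 2 × 2.1935 × 5.4 = 23.6898, so v = 4.8672 m/s.

4.87 m/s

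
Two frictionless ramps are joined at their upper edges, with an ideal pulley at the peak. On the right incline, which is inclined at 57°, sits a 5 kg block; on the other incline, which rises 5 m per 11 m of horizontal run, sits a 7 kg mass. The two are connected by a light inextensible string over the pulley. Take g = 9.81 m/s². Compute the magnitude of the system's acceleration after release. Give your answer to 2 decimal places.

1.06 m/s²

Resolve each weight along its own incline: the 5 kg mass has component 5 × 9.81 × sin 57° = 41.137 N down its slope, and the 7 kg mass has 7 × 9.81 × sin 24.44° = 28.416 N down its slope.
The 5 kg side's 41.137 N exceeds the other side's 28.416 N, so that mass slides down and the 7 kg mass slides up. Taking that direction as positive, Newton's second law for the whole system gives 41.137 − 28.416 = (5 + 7) a, so a = 12.721 / 12 = 1.0601 m/s².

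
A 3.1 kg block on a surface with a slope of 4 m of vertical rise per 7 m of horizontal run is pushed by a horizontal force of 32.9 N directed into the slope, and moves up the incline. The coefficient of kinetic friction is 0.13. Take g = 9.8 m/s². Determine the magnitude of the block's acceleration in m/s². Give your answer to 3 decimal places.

2.562 m/s²

The horizontal push has components F cos 29.74° = 32.9 × 0.8682 = 28.564 N up the incline and F sin 29.74° = 32.9 × 0.4961 = 16.322 N pressing into the surface.
The normal force is therefore N = mg cos 29.74° + F sin 29.74° = 26.376 + 16.322 = 42.698 N, and kinetic friction down the slope is μN = 0.13 × 42.698 = 5.551 N.
Along the incline: F cos 29.74° − mg sin 29.74° − μN = ma, so 28.564 − 15.072 − 5.551 = 3.1 a, giving a = 2.5616 m/s².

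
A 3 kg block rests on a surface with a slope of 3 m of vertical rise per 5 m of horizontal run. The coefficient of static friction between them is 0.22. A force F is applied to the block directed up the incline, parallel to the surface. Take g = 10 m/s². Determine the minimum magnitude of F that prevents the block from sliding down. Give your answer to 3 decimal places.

9.775 N

The normal force is N = mg cos 30.96° = 25.725 N. With F at its minimum the block is on the verge of sliding down, so static friction is at its maximum μ_s N = 0.22 × 25.725 = 5.660 N and acts up the slope.
Equilibrium along the incline: F + μ_s N = mg sin 30.96°, so F = 15.435 − 5.660 = 9.775 N.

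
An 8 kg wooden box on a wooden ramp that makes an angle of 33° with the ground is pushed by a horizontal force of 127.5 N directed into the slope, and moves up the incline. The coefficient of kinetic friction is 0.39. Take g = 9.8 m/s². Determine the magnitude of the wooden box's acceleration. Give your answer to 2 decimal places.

1.44 m/s²

The horizontal push has components F cos 33° = 127.5 × 0.8387 = 106.934 N up the incline and F sin 33° = 127.5 × 0.5446 = 69.436 N pressing into the surface.
The normal force is therefore N = mg cos 33° + F sin 33° = 65.754 + 69.436 = 135.190 N, and kinetic friction down the slope is μN = 0.39 × 135.190 = 52.724 N.
Along the incline: F cos 33° − mg sin 33° − μN = ma, so 106.934 − 42.697 − 52.724 = 8 a, giving a = 1.4391 m/s².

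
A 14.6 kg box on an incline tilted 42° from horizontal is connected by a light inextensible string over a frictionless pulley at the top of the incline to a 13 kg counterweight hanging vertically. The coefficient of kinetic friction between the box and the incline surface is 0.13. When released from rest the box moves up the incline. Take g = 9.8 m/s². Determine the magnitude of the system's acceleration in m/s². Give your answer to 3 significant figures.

For the box on the incline: the weight component along the slope is m₁g sin 42° = 14.6 × 9.8 × 0.6691 = 95.735 N and the normal force is N = m₁g cos 42° = 106.329 N.
Kinetic friction opposes the box's motion up the incline: f = μN = 0.13 × 106.329 = 13.823 N acting down the slope.
Newton's second law for the box (up-slope positive): T − 95.735 − 13.823 = 14.6 a. For the hanging counterweight (downward positive): 13 × 9.8 − T = 13 a.
Adding the two equations eliminates T: 17.842 = 27.6 a, so a = 0.6464 m/s².

0.646 m/s²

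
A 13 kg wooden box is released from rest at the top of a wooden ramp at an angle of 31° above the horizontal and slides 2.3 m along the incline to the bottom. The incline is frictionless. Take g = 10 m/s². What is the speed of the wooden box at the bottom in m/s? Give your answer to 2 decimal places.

The weight component along the incline is mg sin 31° = 66.955 N and the normal force is N = mg cos 31° = 111.432 N.
With no friction, a = g sin 31° = 5.1504 m/s².
Starting from rest over a distance of 2.3 m, v² = 2aL = 2 × 5.1504 × 2.3 = 23.6918, so v = 4.8674 m/s.

4.87 m/s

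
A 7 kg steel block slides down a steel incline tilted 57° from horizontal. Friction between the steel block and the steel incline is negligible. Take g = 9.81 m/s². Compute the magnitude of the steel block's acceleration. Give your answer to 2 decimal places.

8.23 m/s²

Resolving the weight along the incline: the component pulling the steel block down the slope is mg sin 57° = 7 × 9.81 × 0.8387 = 57.594 N, and the normal force is N = mg cos 57° = 7 × 9.81 × 0.5446 = 37.398 N.
With no friction the net force along the incline is 57.594 N, so a = g sin 57° = 57.594 / 7 = 8.2277 m/s².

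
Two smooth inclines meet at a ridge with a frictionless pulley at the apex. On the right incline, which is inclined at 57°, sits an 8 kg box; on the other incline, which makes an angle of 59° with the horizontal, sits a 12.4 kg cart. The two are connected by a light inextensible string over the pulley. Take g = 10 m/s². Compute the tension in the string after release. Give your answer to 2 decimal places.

Resolve each weight along its own incline: the 8 kg mass has component 8 × 10 × sin 57° = 67.094 N down its slope, and the 12.4 kg mass has 12.4 × 10 × sin 59° = 106.289 N down its slope.
The 12.4 kg side's 106.289 N exceeds the other side's 67.094 N, so that mass slides down and the 8 kg mass slides up. Taking that direction as positive, Newton's second law for the whole system gives 106.289 − 67.094 = (8 + 12.4) a, so a = 39.195 / 20.4 = 1.9213 m/s².
For the 8 kg mass (up-slope positive): T − 67.094 = 8 × 1.9213, so T = 82.464 N.

82.46 N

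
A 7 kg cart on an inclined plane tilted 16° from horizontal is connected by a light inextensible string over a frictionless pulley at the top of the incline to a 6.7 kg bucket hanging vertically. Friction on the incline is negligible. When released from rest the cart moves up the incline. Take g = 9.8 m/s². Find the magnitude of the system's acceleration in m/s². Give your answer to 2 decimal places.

3.41 m/s²

For the cart on the incline: the weight component along the slope is m₁g sin 16° = 7 × 9.8 × 0.2756 = 18.906 N and the normal force is N = m₁g cos 16° = 65.943 N.
Newton's second law for the cart (up-slope positive): T − 18.906 = 7 a. For the hanging bucket (downward positive): 6.7 × 9.8 − T = 6.7 a.
Adding the two equations eliminates T: 46.754 = 13.7 a, so a = 3.4127 m/s².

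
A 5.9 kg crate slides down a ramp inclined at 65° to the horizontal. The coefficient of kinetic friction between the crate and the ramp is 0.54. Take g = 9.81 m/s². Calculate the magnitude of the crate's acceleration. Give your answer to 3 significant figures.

Resolving the weight along the incline: the component pulling the crate down the slope is mg sin 65° = 5.9 × 9.81 × 0.9063 = 52.456 N, and the normal force is N = mg cos 65° = 5.9 × 9.81 × 0.4226 = 24.460 N.
Kinetic friction acts up the slope with magnitude f = μN = 0.54 × 24.460 = 13.208 N.
Net force along the incline is 52.456 − 13.208 = 39.248 N, so a = 39.248 / 5.9 = 6.6522 m/s².

6.65 m/s²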